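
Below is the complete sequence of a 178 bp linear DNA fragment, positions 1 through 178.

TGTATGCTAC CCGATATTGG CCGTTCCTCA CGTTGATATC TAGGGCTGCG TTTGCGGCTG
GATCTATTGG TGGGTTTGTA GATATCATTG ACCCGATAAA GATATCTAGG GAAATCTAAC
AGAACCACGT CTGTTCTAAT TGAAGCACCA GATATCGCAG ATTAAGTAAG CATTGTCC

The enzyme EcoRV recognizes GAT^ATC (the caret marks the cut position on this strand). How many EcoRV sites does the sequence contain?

4

GATATC occurs starting at positions 35, 81, 101, 151.
EcoRV cuts at 4 sites.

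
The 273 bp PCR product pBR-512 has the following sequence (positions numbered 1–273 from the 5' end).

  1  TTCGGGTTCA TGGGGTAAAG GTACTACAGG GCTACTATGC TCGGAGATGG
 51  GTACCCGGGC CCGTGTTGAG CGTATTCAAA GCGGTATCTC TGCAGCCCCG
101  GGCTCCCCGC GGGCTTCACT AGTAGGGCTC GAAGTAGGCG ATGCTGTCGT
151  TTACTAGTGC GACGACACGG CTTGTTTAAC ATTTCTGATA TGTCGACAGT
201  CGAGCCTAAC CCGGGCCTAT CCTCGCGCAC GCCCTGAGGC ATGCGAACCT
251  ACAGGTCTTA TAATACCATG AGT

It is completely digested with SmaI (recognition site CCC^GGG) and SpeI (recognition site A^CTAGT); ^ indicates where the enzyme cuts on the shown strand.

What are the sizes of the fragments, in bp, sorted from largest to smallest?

SmaI sites (CCCGGG) start at positions 54, 97, 210.
SmaI cuts after base 3 of each site, so after positions 56, 99, 212.
SpeI sites (ACTAGT) start at positions 118, 153.
SpeI cuts after the first base of each site, so after positions 118, 153.
Combined cut positions: 56, 99, 118, 153, 212.
Linear molecule, 5 cuts → 6 fragments:
  1–56 → 56 bp
  57–99 → 43 bp
  100–118 → 19 bp
  119–153 → 35 bp
  154–212 → 59 bp
  213–273 → 61 bp
Sorted largest to smallest: 61, 59, 56, 43, 35, 19 bp.

61, 59, 56, 43, 35, 19 bp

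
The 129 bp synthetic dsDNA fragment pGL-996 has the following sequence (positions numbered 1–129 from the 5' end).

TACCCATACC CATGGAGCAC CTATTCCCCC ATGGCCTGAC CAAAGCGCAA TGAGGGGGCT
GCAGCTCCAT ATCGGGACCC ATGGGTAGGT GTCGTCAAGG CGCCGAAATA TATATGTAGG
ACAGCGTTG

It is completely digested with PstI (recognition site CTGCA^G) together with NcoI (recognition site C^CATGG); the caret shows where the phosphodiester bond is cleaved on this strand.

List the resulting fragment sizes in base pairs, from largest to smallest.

50, 34, 19, 16, 10 bp

The PstI site (CTGCAG) starts at position 59.
PstI cuts after base 5 of each site (before the last base), so after position 63.
NcoI sites (CCATGG) start at positions 10, 29, 79.
NcoI cuts after the first base of each site, so after positions 10, 29, 79.
Combined cut positions: 10, 29, 63, 79.
Linear molecule, 4 cuts → 5 fragments:
  1–10 → 10 bp
  11–29 → 19 bp
  30–63 → 34 bp
  64–79 → 16 bp
  80–129 → 50 bp
Sorted largest to smallest: 50, 34, 19, 16, 10 bp.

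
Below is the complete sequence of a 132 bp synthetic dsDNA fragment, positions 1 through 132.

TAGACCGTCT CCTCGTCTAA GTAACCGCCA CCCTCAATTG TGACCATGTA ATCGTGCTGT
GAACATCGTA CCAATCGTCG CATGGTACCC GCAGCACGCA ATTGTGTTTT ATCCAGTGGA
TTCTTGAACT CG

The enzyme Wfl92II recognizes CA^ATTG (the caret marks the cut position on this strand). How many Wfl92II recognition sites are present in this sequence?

CAATTG occurs starting at positions 35, 99.
Wfl92II cuts at 2 sites.

2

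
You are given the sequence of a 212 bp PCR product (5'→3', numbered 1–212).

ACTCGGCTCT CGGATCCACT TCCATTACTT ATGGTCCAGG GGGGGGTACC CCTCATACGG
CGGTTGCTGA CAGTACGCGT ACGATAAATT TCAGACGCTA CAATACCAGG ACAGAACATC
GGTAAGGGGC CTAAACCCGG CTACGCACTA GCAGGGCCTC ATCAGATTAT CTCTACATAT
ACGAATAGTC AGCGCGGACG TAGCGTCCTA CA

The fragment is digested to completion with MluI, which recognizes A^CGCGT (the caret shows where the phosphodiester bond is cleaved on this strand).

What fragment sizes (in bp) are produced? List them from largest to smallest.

137, 75 bp

The MluI site (ACGCGT) starts at position 75.
MluI cuts after the first base of each site, so after position 75.
Linear molecule, 1 cut → 2 fragments:
  1–75 → 75 bp
  76–212 → 137 bp
Sorted largest to smallest: 137, 75 bp.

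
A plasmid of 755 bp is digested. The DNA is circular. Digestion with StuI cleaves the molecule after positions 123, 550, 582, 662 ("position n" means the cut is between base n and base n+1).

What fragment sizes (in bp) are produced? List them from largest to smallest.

Circular molecule, 4 cuts → 4 fragments:
  550 − 123 = 427 bp
  582 − 550 = 32 bp
  662 − 582 = 80 bp
  wrap: 755 − 662 + 123 = 216 bp
Sorted largest to smallest: 427, 216, 80, 32 bp.

427, 216, 80, 32 bp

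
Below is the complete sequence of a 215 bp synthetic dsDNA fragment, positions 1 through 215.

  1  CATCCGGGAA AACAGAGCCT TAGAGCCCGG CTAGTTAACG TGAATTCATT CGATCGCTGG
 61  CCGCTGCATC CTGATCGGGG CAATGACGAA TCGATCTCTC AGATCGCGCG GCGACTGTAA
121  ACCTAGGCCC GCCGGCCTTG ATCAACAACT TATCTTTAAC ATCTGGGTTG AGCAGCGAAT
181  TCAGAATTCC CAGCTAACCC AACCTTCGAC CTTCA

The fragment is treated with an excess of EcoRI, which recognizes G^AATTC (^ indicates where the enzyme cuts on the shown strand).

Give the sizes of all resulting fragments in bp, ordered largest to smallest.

EcoRI sites (GAATTC) start at positions 42, 177, 184.
EcoRI cuts after the first base of each site, so after positions 42, 177, 184.
Linear molecule, 3 cuts → 4 fragments:
  1–42 → 42 bp
  43–177 → 135 bp
  178–184 → 7 bp
  185–215 → 31 bp
Sorted largest to smallest: 135, 42, 31, 7 bp.

135, 42, 31, 7 bp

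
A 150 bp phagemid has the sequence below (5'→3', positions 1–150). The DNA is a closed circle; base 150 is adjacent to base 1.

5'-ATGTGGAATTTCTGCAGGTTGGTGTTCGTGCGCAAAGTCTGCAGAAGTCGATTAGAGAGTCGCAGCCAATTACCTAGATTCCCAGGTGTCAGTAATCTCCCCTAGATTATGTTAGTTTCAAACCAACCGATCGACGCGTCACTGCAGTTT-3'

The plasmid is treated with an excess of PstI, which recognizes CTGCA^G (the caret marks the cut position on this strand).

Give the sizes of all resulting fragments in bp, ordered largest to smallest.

PstI sites (CTGCAG) start at positions 12, 39, 142.
PstI cuts after base 5 of each site (before the last base), so after positions 16, 43, 146.
Circular molecule, 3 cuts → 3 fragments:
  17–43 → 27 bp
  44–146 → 103 bp
  147–150 then 1–16 → 4 + 16 = 20 bp
Sorted largest to smallest: 103, 27, 20 bp.

103, 27, 20 bp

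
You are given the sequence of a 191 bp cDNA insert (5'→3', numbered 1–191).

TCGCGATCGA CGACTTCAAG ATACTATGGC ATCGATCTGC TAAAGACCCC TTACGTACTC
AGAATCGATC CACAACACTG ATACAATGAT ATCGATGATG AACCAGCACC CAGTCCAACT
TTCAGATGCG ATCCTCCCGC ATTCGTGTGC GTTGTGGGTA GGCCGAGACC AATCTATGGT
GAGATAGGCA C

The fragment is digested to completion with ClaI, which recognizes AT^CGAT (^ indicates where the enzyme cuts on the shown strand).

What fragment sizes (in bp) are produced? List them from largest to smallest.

ClaI sites (ATCGAT) start at positions 31, 64, 91.
ClaI cuts after base 2 of each site, so after positions 32, 65, 92.
Linear molecule, 3 cuts → 4 fragments:
  1–32 → 32 bp
  33–65 → 33 bp
  66–92 → 27 bp
  93–191 → 99 bp
Sorted largest to smallest: 99, 33, 32, 27 bp.

99, 33, 32, 27 bp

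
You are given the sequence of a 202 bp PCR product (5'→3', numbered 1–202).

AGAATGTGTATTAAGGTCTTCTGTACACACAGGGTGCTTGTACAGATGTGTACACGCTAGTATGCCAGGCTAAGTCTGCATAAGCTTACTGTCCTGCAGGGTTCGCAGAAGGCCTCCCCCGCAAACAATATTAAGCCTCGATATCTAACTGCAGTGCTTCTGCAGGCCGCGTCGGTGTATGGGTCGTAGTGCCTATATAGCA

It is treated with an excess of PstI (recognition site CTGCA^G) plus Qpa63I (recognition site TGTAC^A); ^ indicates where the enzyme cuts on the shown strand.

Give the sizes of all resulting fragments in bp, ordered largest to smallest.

55, 45, 38, 26, 17, 11, 10 bp

PstI sites (CTGCAG) start at positions 94, 149, 160.
PstI cuts after base 5 of each site (before the last base), so after positions 98, 153, 164.
Qpa63I sites (TGTACA) start at positions 22, 39, 49.
Qpa63I cuts after base 5 of each site (before the last base), so after positions 26, 43, 53.
Combined cut positions: 26, 43, 53, 98, 153, 164.
Linear molecule, 6 cuts → 7 fragments:
  1–26 → 26 bp
  27–43 → 17 bp
  44–53 → 10 bp
  54–98 → 45 bp
  99–153 → 55 bp
  154–164 → 11 bp
  165–202 → 38 bp
Sorted largest to smallest: 55, 45, 38, 26, 17, 11, 10 bp.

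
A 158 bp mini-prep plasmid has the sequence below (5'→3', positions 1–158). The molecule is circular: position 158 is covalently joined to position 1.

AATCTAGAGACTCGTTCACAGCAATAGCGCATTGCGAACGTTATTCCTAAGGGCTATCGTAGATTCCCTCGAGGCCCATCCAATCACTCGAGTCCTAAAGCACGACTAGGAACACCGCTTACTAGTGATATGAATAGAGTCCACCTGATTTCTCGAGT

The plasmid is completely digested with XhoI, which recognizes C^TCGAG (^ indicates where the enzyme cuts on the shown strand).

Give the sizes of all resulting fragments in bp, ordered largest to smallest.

74, 65, 19 bp

XhoI sites (CTCGAG) start at positions 68, 87, 152.
XhoI cuts after the first base of each site, so after positions 68, 87, 152.
Circular molecule, 3 cuts → 3 fragments:
  69–87 → 19 bp
  88–152 → 65 bp
  153–158 then 1–68 → 6 + 68 = 74 bp
Sorted largest to smallest: 74, 65, 19 bp.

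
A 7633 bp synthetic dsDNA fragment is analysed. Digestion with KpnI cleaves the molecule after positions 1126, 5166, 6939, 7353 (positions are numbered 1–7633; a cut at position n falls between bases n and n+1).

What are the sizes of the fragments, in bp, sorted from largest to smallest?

4040, 1773, 1126, 414, 280 bp

Linear molecule, 4 cuts → 5 fragments:
  1126 − 0 = 1126 bp
  5166 − 1126 = 4040 bp
  6939 − 5166 = 1773 bp
  7353 − 6939 = 414 bp
  7633 − 7353 = 280 bp
Sorted largest to smallest: 4040, 1773, 1126, 414, 280 bp.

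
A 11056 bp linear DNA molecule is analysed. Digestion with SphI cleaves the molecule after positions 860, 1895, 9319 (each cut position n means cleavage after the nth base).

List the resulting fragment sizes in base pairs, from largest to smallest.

7424, 1737, 1035, 860 bp

Linear molecule, 3 cuts → 4 fragments:
  860 − 0 = 860 bp
  1895 − 860 = 1035 bp
  9319 − 1895 = 7424 bp
  11056 − 9319 = 1737 bp
Sorted largest to smallest: 7424, 1737, 1035, 860 bp.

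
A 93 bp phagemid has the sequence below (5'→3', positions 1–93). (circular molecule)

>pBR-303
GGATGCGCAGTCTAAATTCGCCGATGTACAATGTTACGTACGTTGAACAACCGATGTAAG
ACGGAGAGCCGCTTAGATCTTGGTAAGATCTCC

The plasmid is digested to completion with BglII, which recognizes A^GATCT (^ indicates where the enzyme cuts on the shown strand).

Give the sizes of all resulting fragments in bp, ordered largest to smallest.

82, 11 bp

BglII sites (AGATCT) start at positions 75, 86.
BglII cuts after the first base of each site, so after positions 75, 86.
Circular molecule, 2 cuts → 2 fragments:
  76–86 → 11 bp
  87–93 then 1–75 → 7 + 75 = 82 bp
Sorted largest to smallest: 82, 11 bp.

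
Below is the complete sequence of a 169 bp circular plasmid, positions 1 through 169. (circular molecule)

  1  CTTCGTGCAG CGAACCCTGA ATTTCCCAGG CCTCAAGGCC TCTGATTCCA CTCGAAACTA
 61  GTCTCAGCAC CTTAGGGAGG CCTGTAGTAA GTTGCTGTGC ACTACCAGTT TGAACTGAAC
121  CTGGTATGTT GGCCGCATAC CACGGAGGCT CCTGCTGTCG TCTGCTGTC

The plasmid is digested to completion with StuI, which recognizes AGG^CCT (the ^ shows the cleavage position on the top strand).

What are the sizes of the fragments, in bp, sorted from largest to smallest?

StuI sites (AGGCCT) start at positions 28, 36, 78.
StuI cuts after base 3 of each site, so after positions 30, 38, 80.
Circular molecule, 3 cuts → 3 fragments:
  31–38 → 8 bp
  39–80 → 42 bp
  81–169 then 1–30 → 89 + 30 = 119 bp
Sorted largest to smallest: 119, 42, 8 bp.

119, 42, 8 bp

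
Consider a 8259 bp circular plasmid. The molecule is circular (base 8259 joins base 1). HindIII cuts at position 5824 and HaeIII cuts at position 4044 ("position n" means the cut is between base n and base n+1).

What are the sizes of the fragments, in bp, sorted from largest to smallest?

6479, 1780 bp

Combined cut positions (sorted): 4044, 5824.
Circular molecule, 2 cuts → 2 fragments:
  5824 − 4044 = 1780 bp
  wrap: 8259 − 5824 + 4044 = 6479 bp
Sorted largest to smallest: 6479, 1780 bp.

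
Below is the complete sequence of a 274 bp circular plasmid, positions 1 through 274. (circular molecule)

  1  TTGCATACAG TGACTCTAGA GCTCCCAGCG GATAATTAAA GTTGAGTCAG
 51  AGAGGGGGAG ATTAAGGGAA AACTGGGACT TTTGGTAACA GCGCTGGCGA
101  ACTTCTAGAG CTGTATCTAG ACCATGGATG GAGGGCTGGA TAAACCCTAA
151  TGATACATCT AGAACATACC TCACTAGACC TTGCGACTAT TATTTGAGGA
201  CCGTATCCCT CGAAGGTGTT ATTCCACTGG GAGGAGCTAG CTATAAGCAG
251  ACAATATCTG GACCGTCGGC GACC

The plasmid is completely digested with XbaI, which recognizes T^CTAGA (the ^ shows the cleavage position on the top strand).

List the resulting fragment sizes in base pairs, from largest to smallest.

XbaI sites (TCTAGA) start at positions 15, 104, 116, 158.
XbaI cuts after the first base of each site, so after positions 15, 104, 116, 158.
Circular molecule, 4 cuts → 4 fragments:
  16–104 → 89 bp
  105–116 → 12 bp
  117–158 → 42 bp
  159–274 then 1–15 → 116 + 15 = 131 bp
Sorted largest to smallest: 131, 89, 42, 12 bp.

131, 89, 42, 12 bp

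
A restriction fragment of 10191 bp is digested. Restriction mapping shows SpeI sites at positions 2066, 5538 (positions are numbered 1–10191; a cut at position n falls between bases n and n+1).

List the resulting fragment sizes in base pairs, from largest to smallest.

4653, 3472, 2066 bp

Linear molecule, 2 cuts → 3 fragments:
  2066 − 0 = 2066 bp
  5538 − 2066 = 3472 bp
  10191 − 5538 = 4653 bp
Sorted largest to smallest: 4653, 3472, 2066 bp.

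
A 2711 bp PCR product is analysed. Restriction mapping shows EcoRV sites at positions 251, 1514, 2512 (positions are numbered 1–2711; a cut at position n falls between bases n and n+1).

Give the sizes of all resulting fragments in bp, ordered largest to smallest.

Linear molecule, 3 cuts → 4 fragments:
  251 − 0 = 251 bp
  1514 − 251 = 1263 bp
  2512 − 1514 = 998 bp
  2711 − 2512 = 199 bp
Sorted largest to smallest: 1263, 998, 251, 199 bp.

1263, 998, 251, 199 bp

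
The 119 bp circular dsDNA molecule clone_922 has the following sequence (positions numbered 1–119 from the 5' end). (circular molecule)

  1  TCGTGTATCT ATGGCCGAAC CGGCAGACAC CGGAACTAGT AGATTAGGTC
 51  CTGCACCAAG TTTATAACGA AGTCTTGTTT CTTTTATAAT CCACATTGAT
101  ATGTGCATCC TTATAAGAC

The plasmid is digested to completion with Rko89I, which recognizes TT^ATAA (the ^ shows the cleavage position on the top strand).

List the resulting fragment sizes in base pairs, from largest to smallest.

Rko89I sites (TTATAA) start at positions 62, 84, 111.
Rko89I cuts after base 2 of each site, so after positions 63, 85, 112.
Circular molecule, 3 cuts → 3 fragments:
  64–85 → 22 bp
  86–112 → 27 bp
  113–119 then 1–63 → 7 + 63 = 70 bp
Sorted largest to smallest: 70, 27, 22 bp.

70, 27, 22 bp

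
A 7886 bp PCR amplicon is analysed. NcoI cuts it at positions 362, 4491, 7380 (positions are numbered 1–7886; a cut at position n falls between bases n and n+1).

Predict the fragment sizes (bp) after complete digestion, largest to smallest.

4129, 2889, 506, 362 bp

Linear molecule, 3 cuts → 4 fragments:
  362 − 0 = 362 bp
  4491 − 362 = 4129 bp
  7380 − 4491 = 2889 bp
  7886 − 7380 = 506 bp
Sorted largest to smallest: 4129, 2889, 506, 362 bp.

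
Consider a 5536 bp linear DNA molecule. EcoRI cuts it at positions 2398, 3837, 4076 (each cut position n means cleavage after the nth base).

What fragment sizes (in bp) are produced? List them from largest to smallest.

Linear molecule, 3 cuts → 4 fragments:
  2398 − 0 = 2398 bp
  3837 − 2398 = 1439 bp
  4076 − 3837 = 239 bp
  5536 − 4076 = 1460 bp
Sorted largest to smallest: 2398, 1460, 1439, 239 bp.

2398, 1460, 1439, 239 bp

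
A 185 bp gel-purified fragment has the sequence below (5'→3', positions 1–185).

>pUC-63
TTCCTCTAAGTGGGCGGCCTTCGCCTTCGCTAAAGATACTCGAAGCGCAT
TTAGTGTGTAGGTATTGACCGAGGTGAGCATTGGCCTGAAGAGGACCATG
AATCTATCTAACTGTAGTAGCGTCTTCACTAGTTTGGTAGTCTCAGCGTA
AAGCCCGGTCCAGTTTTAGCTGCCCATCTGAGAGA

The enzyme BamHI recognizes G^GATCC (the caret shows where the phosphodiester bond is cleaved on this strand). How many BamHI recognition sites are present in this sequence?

0

No occurrence of GGATCC is present in the sequence.
BamHI does not cut: 0 sites.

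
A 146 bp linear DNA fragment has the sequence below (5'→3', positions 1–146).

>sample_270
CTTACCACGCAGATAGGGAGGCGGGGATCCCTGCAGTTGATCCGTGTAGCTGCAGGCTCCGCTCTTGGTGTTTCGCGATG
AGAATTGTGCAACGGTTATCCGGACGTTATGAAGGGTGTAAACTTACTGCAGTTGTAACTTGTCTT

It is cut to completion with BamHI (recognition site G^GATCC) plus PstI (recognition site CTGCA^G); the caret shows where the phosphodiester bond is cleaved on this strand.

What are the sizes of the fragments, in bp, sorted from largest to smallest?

The BamHI site (GGATCC) starts at position 25.
BamHI cuts after the first base of each site, so after position 25.
PstI sites (CTGCAG) start at positions 31, 50, 127.
PstI cuts after base 5 of each site (before the last base), so after positions 35, 54, 131.
Combined cut positions: 25, 35, 54, 131.
Linear molecule, 4 cuts → 5 fragments:
  1–25 → 25 bp
  26–35 → 10 bp
  36–54 → 19 bp
  55–131 → 77 bp
  132–146 → 15 bp
Sorted largest to smallest: 77, 25, 19, 15, 10 bp.

77, 25, 19, 15, 10 bp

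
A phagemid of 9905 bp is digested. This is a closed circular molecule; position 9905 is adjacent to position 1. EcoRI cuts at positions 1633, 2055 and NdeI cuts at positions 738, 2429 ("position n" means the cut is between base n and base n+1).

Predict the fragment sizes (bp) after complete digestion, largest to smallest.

8214, 895, 422, 374 bp

Combined cut positions (sorted): 738, 1633, 2055, 2429.
Circular molecule, 4 cuts → 4 fragments:
  1633 − 738 = 895 bp
  2055 − 1633 = 422 bp
  2429 − 2055 = 374 bp
  wrap: 9905 − 2429 + 738 = 8214 bp
Sorted largest to smallest: 8214, 895, 422, 374 bp.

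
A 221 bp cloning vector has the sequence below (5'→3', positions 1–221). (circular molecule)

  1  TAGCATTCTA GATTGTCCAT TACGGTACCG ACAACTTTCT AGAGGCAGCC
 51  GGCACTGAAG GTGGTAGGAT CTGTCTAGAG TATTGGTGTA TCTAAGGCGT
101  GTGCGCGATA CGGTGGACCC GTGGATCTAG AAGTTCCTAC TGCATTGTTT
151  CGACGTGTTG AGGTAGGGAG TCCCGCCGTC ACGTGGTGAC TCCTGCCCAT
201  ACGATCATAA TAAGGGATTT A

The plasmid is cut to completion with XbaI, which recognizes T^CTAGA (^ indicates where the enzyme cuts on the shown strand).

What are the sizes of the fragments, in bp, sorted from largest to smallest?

102, 52, 36, 31 bp

XbaI sites (TCTAGA) start at positions 7, 38, 74, 126.
XbaI cuts after the first base of each site, so after positions 7, 38, 74, 126.
Circular molecule, 4 cuts → 4 fragments:
  8–38 → 31 bp
  39–74 → 36 bp
  75–126 → 52 bp
  127–221 then 1–7 → 95 + 7 = 102 bp
Sorted largest to smallest: 102, 52, 36, 31 bp.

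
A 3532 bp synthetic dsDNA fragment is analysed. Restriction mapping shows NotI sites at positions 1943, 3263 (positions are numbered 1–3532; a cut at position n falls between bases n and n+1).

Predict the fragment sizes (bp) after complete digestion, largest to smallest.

Linear molecule, 2 cuts → 3 fragments:
  1943 − 0 = 1943 bp
  3263 − 1943 = 1320 bp
  3532 − 3263 = 269 bp
Sorted largest to smallest: 1943, 1320, 269 bp.

1943, 1320, 269 bp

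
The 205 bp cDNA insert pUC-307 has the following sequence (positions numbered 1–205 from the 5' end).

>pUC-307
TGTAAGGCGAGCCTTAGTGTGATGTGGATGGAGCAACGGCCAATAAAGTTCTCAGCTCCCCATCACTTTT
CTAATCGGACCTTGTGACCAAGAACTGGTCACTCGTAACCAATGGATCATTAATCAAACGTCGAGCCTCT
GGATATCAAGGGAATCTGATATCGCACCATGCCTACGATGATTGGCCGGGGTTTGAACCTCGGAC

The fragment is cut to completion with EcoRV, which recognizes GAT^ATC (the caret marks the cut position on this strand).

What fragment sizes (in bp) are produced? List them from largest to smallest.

EcoRV sites (GATATC) start at positions 142, 158.
EcoRV cuts after base 3 of each site, so after positions 144, 160.
Linear molecule, 2 cuts → 3 fragments:
  1–144 → 144 bp
  145–160 → 16 bp
  161–205 → 45 bp
Sorted largest to smallest: 144, 45, 16 bp.

144, 45, 16 bp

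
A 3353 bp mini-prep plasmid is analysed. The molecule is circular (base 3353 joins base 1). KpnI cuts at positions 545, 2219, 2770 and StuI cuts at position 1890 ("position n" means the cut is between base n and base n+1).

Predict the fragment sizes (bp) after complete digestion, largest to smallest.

Combined cut positions (sorted): 545, 1890, 2219, 2770.
Circular molecule, 4 cuts → 4 fragments:
  1890 − 545 = 1345 bp
  2219 − 1890 = 329 bp
  2770 − 2219 = 551 bp
  wrap: 3353 − 2770 + 545 = 1128 bp
Sorted largest to smallest: 1345, 1128, 551, 329 bp.

1345, 1128, 551, 329 bp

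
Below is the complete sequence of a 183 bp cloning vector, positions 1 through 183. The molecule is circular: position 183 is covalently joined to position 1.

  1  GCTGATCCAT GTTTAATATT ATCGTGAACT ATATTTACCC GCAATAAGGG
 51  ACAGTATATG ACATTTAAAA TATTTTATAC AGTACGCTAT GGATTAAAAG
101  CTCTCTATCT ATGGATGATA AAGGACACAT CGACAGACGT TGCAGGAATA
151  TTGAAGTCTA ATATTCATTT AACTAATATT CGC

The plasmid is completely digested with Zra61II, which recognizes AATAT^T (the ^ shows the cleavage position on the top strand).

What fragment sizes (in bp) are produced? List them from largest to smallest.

Zra61II sites (AATATT) start at positions 15, 69, 147, 160, 175.
Zra61II cuts after base 5 of each site (before the last base), so after positions 19, 73, 151, 164, 179.
Circular molecule, 5 cuts → 5 fragments:
  20–73 → 54 bp
  74–151 → 78 bp
  152–164 → 13 bp
  165–179 → 15 bp
  180–183 then 1–19 → 4 + 19 = 23 bp
Sorted largest to smallest: 78, 54, 23, 15, 13 bp.

78, 54, 23, 15, 13 bp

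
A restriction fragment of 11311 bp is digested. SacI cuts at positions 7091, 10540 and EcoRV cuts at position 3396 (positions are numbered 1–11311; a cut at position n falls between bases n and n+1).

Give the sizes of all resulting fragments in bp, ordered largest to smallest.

3695, 3449, 3396, 771 bp

Combined cut positions (sorted): 3396, 7091, 10540.
Linear molecule, 3 cuts → 4 fragments:
  3396 − 0 = 3396 bp
  7091 − 3396 = 3695 bp
  10540 − 7091 = 3449 bp
  11311 − 10540 = 771 bp
Sorted largest to smallest: 3695, 3449, 3396, 771 bp.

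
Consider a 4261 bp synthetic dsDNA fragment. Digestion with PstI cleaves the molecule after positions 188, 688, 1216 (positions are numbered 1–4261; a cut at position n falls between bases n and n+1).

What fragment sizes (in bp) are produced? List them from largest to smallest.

3045, 528, 500, 188 bp

Linear molecule, 3 cuts → 4 fragments:
  188 − 0 = 188 bp
  688 − 188 = 500 bp
  1216 − 688 = 528 bp
  4261 − 1216 = 3045 bp
Sorted largest to smallest: 3045, 528, 500, 188 bp.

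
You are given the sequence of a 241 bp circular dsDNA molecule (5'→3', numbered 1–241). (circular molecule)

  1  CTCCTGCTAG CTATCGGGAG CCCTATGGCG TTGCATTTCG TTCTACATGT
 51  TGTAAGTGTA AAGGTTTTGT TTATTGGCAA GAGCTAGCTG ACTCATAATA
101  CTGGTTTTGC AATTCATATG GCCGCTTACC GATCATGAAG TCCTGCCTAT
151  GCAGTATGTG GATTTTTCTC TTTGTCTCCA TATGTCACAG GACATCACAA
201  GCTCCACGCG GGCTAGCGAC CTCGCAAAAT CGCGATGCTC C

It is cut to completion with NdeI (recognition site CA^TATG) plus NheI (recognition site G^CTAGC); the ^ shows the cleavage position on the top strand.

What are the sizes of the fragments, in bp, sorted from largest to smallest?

77, 64, 35, 33, 32 bp

NdeI sites (CATATG) start at positions 115, 179.
NdeI cuts after base 2 of each site, so after positions 116, 180.
NheI sites (GCTAGC) start at positions 6, 83, 212.
NheI cuts after the first base of each site, so after positions 6, 83, 212.
Combined cut positions: 6, 83, 116, 180, 212.
Circular molecule, 5 cuts → 5 fragments:
  7–83 → 77 bp
  84–116 → 33 bp
  117–180 → 64 bp
  181–212 → 32 bp
  213–241 then 1–6 → 29 + 6 = 35 bp
Sorted largest to smallest: 77, 64, 35, 33, 32 bp.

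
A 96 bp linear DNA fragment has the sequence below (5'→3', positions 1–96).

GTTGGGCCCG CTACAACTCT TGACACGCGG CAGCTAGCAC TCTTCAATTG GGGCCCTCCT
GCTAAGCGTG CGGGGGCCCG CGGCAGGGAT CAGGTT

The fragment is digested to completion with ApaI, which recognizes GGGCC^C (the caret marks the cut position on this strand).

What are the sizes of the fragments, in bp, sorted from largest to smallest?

47, 23, 18, 8 bp

ApaI sites (GGGCCC) start at positions 4, 51, 74.
ApaI cuts after base 5 of each site (before the last base), so after positions 8, 55, 78.
Linear molecule, 3 cuts → 4 fragments:
  1–8 → 8 bp
  9–55 → 47 bp
  56–78 → 23 bp
  79–96 → 18 bp
Sorted largest to smallest: 47, 23, 18, 8 bp.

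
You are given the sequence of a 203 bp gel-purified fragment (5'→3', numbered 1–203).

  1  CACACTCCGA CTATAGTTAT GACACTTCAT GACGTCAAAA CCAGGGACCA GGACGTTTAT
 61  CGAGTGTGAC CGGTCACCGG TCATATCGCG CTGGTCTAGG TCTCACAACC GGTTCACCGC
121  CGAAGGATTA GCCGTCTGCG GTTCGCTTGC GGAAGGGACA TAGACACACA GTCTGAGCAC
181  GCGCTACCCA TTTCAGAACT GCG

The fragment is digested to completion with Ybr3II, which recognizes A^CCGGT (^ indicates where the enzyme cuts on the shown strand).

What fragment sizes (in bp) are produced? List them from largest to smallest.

95, 69, 32, 7 bp

Ybr3II sites (ACCGGT) start at positions 69, 76, 108.
Ybr3II cuts after the first base of each site, so after positions 69, 76, 108.
Linear molecule, 3 cuts → 4 fragments:
  1–69 → 69 bp
  70–76 → 7 bp
  77–108 → 32 bp
  109–203 → 95 bp
Sorted largest to smallest: 95, 69, 32, 7 bp.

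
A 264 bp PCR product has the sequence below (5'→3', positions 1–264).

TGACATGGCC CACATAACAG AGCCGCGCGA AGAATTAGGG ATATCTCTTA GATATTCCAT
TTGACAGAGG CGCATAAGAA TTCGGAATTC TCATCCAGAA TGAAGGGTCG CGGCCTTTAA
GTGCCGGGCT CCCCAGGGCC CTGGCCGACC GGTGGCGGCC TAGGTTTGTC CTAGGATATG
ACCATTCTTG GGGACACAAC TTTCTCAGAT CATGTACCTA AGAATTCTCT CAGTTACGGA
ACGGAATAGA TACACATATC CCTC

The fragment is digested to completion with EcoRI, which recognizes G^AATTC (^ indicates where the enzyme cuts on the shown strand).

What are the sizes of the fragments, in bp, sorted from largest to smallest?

137, 78, 42, 7 bp

EcoRI sites (GAATTC) start at positions 78, 85, 222.
EcoRI cuts after the first base of each site, so after positions 78, 85, 222.
Linear molecule, 3 cuts → 4 fragments:
  1–78 → 78 bp
  79–85 → 7 bp
  86–222 → 137 bp
  223–264 → 42 bp
Sorted largest to smallest: 137, 78, 42, 7 bp.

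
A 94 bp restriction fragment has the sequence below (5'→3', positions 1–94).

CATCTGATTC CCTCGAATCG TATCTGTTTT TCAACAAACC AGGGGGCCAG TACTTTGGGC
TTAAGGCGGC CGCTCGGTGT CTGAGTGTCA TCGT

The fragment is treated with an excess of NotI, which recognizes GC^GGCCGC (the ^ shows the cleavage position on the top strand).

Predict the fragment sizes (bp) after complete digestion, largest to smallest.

67, 27 bp

The NotI site (GCGGCCGC) starts at position 66.
NotI cuts after base 2 of each site, so after position 67.
Linear molecule, 1 cut → 2 fragments:
  1–67 → 67 bp
  68–94 → 27 bp
Sorted largest to smallest: 67, 27 bp.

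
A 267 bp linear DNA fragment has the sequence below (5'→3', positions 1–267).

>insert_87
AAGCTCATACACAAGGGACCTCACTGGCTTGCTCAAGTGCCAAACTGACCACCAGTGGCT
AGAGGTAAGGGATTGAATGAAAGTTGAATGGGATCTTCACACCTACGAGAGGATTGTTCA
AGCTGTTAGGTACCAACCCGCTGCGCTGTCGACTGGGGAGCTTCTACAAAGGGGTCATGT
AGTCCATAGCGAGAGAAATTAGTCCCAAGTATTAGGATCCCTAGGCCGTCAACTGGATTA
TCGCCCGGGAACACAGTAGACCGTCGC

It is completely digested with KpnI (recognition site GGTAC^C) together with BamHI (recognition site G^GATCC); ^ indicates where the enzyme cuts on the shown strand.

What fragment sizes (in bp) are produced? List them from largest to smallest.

133, 82, 52 bp

The KpnI site (GGTACC) starts at position 129.
KpnI cuts after base 5 of each site (before the last base), so after position 133.
The BamHI site (GGATCC) starts at position 215.
BamHI cuts after the first base of each site, so after position 215.
Combined cut positions: 133, 215.
Linear molecule, 2 cuts → 3 fragments:
  1–133 → 133 bp
  134–215 → 82 bp
  216–267 → 52 bp
Sorted largest to smallest: 133, 82, 52 bp.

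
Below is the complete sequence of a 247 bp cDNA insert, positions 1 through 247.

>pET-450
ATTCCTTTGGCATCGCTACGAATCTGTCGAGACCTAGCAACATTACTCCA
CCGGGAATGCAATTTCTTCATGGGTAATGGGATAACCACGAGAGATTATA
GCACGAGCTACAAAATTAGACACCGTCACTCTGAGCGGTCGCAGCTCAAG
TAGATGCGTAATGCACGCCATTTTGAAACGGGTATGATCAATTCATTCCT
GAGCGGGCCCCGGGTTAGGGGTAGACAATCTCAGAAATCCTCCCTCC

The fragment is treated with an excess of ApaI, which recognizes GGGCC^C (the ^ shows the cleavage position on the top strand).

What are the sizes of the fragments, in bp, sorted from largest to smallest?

The ApaI site (GGGCCC) starts at position 205.
ApaI cuts after base 5 of each site (before the last base), so after position 209.
Linear molecule, 1 cut → 2 fragments:
  1–209 → 209 bp
  210–247 → 38 bp
Sorted largest to smallest: 209, 38 bp.

209, 38 bp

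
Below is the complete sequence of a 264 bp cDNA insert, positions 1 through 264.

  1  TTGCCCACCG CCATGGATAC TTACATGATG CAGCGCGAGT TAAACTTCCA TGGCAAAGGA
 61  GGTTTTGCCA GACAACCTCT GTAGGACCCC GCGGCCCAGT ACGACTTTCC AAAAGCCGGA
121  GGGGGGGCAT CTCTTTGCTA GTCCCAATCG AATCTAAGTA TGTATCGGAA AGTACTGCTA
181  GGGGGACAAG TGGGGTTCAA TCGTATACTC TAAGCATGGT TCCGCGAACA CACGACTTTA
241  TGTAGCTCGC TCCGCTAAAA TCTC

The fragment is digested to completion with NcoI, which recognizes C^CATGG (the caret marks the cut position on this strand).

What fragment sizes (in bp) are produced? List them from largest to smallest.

NcoI sites (CCATGG) start at positions 11, 48.
NcoI cuts after the first base of each site, so after positions 11, 48.
Linear molecule, 2 cuts → 3 fragments:
  1–11 → 11 bp
  12–48 → 37 bp
  49–264 → 216 bp
Sorted largest to smallest: 216, 37, 11 bp.

216, 37, 11 bp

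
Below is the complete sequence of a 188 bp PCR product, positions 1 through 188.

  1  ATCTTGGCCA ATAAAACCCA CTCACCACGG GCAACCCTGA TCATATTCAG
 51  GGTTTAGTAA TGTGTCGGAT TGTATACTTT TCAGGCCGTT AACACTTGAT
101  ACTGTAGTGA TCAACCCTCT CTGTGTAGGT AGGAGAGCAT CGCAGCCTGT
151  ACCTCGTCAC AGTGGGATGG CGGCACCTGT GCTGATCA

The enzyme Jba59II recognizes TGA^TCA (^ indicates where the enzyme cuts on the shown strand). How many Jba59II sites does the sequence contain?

3

TGATCA occurs starting at positions 38, 108, 183.
Jba59II cuts at 3 sites.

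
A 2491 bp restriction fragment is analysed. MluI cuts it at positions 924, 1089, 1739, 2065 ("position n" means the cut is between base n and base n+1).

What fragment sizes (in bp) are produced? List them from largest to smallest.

Linear molecule, 4 cuts → 5 fragments:
  924 − 0 = 924 bp
  1089 − 924 = 165 bp
  1739 − 1089 = 650 bp
  2065 − 1739 = 326 bp
  2491 − 2065 = 426 bp
Sorted largest to smallest: 924, 650, 426, 326, 165 bp.

924, 650, 426, 326, 165 bp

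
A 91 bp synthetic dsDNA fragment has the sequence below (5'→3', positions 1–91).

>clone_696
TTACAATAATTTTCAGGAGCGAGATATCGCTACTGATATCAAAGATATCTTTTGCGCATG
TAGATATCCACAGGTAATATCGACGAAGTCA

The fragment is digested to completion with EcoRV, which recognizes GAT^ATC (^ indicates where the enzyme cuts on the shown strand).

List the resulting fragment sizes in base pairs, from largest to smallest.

26, 25, 19, 12, 9 bp

EcoRV sites (GATATC) start at positions 23, 35, 44, 63.
EcoRV cuts after base 3 of each site, so after positions 25, 37, 46, 65.
Linear molecule, 4 cuts → 5 fragments:
  1–25 → 25 bp
  26–37 → 12 bp
  38–46 → 9 bp
  47–65 → 19 bp
  66–91 → 26 bp
Sorted largest to smallest: 26, 25, 19, 12, 9 bp.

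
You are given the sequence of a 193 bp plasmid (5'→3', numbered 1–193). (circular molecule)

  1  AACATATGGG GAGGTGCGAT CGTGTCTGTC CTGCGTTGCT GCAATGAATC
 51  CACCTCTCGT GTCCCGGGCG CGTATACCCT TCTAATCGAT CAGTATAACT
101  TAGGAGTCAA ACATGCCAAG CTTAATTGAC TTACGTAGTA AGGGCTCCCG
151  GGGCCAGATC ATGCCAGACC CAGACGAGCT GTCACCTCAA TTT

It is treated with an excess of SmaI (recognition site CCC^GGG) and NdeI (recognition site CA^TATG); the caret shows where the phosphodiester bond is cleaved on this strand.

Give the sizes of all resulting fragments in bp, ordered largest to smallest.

SmaI sites (CCCGGG) start at positions 63, 147.
SmaI cuts after base 3 of each site, so after positions 65, 149.
The NdeI site (CATATG) starts at position 3.
NdeI cuts after base 2 of each site, so after position 4.
Combined cut positions: 4, 65, 149.
Circular molecule, 3 cuts → 3 fragments:
  5–65 → 61 bp
  66–149 → 84 bp
  150–193 then 1–4 → 44 + 4 = 48 bp
Sorted largest to smallest: 84, 61, 48 bp.

84, 61, 48 bp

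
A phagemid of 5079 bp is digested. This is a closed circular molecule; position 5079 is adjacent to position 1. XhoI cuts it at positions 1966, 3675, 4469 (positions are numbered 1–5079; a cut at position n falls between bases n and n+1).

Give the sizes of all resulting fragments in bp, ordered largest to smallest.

2576, 1709, 794 bp

Circular molecule, 3 cuts → 3 fragments:
  3675 − 1966 = 1709 bp
  4469 − 3675 = 794 bp
  wrap: 5079 − 4469 + 1966 = 2576 bp
Sorted largest to smallest: 2576, 1709, 794 bp.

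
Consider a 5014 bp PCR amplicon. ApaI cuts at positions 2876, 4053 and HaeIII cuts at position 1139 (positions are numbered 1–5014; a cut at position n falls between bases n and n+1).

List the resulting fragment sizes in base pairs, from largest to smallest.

Combined cut positions (sorted): 1139, 2876, 4053.
Linear molecule, 3 cuts → 4 fragments:
  1139 − 0 = 1139 bp
  2876 − 1139 = 1737 bp
  4053 − 2876 = 1177 bp
  5014 − 4053 = 961 bp
Sorted largest to smallest: 1737, 1177, 1139, 961 bp.

1737, 1177, 1139, 961 bp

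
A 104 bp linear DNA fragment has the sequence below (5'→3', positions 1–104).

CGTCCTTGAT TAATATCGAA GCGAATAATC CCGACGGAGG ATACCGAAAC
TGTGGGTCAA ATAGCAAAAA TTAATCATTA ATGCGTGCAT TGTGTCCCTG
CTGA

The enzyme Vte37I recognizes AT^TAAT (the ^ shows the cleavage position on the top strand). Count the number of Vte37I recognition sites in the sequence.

3

ATTAAT occurs starting at positions 9, 70, 77.
Vte37I cuts at 3 sites.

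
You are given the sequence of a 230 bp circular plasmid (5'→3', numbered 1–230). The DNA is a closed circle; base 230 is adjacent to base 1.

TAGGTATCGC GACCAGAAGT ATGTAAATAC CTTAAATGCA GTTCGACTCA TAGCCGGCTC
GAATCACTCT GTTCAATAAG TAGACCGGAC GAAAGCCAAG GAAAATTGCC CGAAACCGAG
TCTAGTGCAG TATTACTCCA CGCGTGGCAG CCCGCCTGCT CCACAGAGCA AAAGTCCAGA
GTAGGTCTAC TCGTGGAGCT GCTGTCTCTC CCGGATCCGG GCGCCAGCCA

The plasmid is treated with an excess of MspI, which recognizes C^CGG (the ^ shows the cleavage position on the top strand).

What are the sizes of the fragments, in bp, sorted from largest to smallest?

126, 67, 31, 6 bp

MspI sites (CCGG) start at positions 54, 85, 211, 217.
MspI cuts after the first base of each site, so after positions 54, 85, 211, 217.
Circular molecule, 4 cuts → 4 fragments:
  55–85 → 31 bp
  86–211 → 126 bp
  212–217 → 6 bp
  218–230 then 1–54 → 13 + 54 = 67 bp
Sorted largest to smallest: 126, 67, 31, 6 bp.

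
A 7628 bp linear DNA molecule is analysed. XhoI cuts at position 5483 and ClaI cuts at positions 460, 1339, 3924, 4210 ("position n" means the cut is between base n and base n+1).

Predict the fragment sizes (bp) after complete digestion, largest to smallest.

2585, 2145, 1273, 879, 460, 286 bp

Combined cut positions (sorted): 460, 1339, 3924, 4210, 5483.
Linear molecule, 5 cuts → 6 fragments:
  460 − 0 = 460 bp
  1339 − 460 = 879 bp
  3924 − 1339 = 2585 bp
  4210 − 3924 = 286 bp
  5483 − 4210 = 1273 bp
  7628 − 5483 = 2145 bp
Sorted largest to smallest: 2585, 2145, 1273, 879, 460, 286 bp.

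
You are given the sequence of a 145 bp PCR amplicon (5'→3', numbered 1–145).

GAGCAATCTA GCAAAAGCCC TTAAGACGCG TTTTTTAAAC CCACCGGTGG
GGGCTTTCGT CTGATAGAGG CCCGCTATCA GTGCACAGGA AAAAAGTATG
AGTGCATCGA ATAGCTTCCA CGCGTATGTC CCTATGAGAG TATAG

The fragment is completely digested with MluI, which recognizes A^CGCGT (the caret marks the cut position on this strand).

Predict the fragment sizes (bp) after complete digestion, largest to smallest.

MluI sites (ACGCGT) start at positions 26, 120.
MluI cuts after the first base of each site, so after positions 26, 120.
Linear molecule, 2 cuts → 3 fragments:
  1–26 → 26 bp
  27–120 → 94 bp
  121–145 → 25 bp
Sorted largest to smallest: 94, 26, 25 bp.

94, 26, 25 bp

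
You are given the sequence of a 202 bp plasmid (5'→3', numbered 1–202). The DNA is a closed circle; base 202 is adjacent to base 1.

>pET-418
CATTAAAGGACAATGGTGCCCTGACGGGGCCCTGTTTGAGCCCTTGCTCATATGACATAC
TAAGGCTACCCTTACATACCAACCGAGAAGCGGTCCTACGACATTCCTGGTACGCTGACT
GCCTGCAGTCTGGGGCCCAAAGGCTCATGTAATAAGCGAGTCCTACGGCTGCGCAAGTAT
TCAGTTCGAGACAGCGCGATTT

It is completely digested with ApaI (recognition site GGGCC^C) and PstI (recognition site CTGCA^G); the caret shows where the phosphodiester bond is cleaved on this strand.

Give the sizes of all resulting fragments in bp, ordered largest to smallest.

96, 96, 10 bp

ApaI sites (GGGCCC) start at positions 27, 133.
ApaI cuts after base 5 of each site (before the last base), so after positions 31, 137.
The PstI site (CTGCAG) starts at position 123.
PstI cuts after base 5 of each site (before the last base), so after position 127.
Combined cut positions: 31, 127, 137.
Circular molecule, 3 cuts → 3 fragments:
  32–127 → 96 bp
  128–137 → 10 bp
  138–202 then 1–31 → 65 + 31 = 96 bp
Sorted largest to smallest: 96, 96, 10 bp.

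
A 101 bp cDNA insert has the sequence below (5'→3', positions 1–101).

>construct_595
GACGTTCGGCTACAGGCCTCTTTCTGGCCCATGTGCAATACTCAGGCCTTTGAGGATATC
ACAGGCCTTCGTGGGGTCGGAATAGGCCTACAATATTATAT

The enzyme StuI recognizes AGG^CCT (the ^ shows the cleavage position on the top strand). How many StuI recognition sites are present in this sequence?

AGGCCT occurs starting at positions 14, 44, 63, 84.
StuI cuts at 4 sites.

4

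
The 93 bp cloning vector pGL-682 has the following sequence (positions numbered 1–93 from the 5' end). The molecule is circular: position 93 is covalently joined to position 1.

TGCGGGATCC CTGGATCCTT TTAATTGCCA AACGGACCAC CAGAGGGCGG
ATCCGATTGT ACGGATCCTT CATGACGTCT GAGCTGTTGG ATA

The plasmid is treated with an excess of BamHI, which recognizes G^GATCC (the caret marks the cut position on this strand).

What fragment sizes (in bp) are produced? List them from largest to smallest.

36, 35, 14, 8 bp

BamHI sites (GGATCC) start at positions 5, 13, 49, 63.
BamHI cuts after the first base of each site, so after positions 5, 13, 49, 63.
Circular molecule, 4 cuts → 4 fragments:
  6–13 → 8 bp
  14–49 → 36 bp
  50–63 → 14 bp
  64–93 then 1–5 → 30 + 5 = 35 bp
Sorted largest to smallest: 36, 35, 14, 8 bp.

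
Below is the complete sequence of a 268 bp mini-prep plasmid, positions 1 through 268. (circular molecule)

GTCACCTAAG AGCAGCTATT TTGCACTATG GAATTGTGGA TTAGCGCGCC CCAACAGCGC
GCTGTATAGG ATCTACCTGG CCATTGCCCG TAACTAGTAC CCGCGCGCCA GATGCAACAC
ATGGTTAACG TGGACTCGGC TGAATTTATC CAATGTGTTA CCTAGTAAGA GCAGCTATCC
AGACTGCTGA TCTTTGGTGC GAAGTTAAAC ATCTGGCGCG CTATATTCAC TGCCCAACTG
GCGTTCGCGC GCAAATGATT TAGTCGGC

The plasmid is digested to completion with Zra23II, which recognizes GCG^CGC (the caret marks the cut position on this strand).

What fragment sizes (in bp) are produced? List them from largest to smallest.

Zra23II sites (GCGCGC) start at positions 44, 57, 103, 216, 247.
Zra23II cuts after base 3 of each site, so after positions 46, 59, 105, 218, 249.
Circular molecule, 5 cuts → 5 fragments:
  47–59 → 13 bp
  60–105 → 46 bp
  106–218 → 113 bp
  219–249 → 31 bp
  250–268 then 1–46 → 19 + 46 = 65 bp
Sorted largest to smallest: 113, 65, 46, 31, 13 bp.

113, 65, 46, 31, 13 bp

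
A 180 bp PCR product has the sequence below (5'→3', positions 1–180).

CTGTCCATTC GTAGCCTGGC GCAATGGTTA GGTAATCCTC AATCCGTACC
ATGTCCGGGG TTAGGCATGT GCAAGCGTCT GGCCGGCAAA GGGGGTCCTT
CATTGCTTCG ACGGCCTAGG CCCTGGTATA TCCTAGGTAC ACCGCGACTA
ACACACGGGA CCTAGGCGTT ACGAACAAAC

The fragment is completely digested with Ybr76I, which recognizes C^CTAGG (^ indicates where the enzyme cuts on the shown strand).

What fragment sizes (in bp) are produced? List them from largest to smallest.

115, 29, 19, 17 bp

Ybr76I sites (CCTAGG) start at positions 115, 132, 161.
Ybr76I cuts after the first base of each site, so after positions 115, 132, 161.
Linear molecule, 3 cuts → 4 fragments:
  1–115 → 115 bp
  116–132 → 17 bp
  133–161 → 29 bp
  162–180 → 19 bp
Sorted largest to smallest: 115, 29, 19, 17 bp.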